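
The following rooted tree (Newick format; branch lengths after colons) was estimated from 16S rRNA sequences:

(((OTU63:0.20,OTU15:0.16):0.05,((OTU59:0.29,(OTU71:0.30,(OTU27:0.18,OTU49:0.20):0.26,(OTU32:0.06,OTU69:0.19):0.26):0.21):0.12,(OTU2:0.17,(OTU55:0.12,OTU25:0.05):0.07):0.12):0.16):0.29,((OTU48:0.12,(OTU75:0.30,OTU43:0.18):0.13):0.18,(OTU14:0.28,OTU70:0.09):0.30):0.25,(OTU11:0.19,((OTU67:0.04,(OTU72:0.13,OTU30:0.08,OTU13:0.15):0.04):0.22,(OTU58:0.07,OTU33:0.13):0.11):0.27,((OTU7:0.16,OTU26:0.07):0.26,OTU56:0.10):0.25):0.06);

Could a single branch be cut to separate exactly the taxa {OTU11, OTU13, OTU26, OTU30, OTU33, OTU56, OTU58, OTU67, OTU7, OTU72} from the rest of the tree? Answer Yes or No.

Yes

The most recent common ancestor of these taxa subtends (OTU11,((OTU67,(OTU72,OTU30,OTU13)),(OTU58,OTU33)),((OTU7,OTU26),OTU56)).
That clade has exactly 10 tips — every listed taxon and nothing else — so the group is monophyletic.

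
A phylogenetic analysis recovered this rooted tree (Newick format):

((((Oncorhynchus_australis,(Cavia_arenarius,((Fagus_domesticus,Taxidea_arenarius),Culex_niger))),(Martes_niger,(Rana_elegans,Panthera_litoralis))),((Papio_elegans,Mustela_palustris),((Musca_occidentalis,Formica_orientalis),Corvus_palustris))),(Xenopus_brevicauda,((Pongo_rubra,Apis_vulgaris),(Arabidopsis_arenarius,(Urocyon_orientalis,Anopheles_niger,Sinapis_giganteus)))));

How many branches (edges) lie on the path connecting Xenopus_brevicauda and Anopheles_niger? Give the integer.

5

The MRCA of Xenopus_brevicauda and Anopheles_niger is the node subtending (Xenopus_brevicauda,((Pongo_rubra,Apis_vulgaris),(Arabidopsis_arenarius,(Urocyon_orientalis,Anopheles_niger,Sinapis_giganteus)))).
From Xenopus_brevicauda up to that node: 1 branch. From Anopheles_niger up to the same node: 4 branches. Total: 1 + 4 = 5.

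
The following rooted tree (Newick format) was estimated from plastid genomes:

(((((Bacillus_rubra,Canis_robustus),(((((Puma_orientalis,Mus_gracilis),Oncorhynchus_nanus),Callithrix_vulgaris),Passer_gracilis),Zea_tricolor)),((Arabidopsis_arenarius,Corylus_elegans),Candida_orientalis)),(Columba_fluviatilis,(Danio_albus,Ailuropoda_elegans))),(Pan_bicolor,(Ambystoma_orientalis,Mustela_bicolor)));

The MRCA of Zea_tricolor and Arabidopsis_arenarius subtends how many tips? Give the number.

The MRCA of Zea_tricolor and Arabidopsis_arenarius is the node subtending (((Bacillus_rubra,Canis_robustus),(((((Puma_orientalis,Mus_gracilis),Oncorhynchus_nanus),Callithrix_vulgaris),Passer_gracilis),Zea_tricolor)),((Arabidopsis_arenarius,Corylus_elegans),Candida_orientalis)).
That clade contains 11 terminal taxa: Arabidopsis_arenarius, Bacillus_rubra, Callithrix_vulgaris, Candida_orientalis, Canis_robustus, Corylus_elegans, Mus_gracilis, Oncorhynchus_nanus, Passer_gracilis, Puma_orientalis, Zea_tricolor.

11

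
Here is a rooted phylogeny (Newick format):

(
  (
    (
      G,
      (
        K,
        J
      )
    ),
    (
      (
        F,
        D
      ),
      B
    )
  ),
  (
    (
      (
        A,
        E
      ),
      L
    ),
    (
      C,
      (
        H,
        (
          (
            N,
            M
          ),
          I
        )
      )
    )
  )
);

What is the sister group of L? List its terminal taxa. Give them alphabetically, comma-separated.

L attaches to the tree at the node subtending ((A,E),L).
The other lineage descending from that same node — the sister group — is (A,E); its 2 tips in alphabetical order are the answer.

A, E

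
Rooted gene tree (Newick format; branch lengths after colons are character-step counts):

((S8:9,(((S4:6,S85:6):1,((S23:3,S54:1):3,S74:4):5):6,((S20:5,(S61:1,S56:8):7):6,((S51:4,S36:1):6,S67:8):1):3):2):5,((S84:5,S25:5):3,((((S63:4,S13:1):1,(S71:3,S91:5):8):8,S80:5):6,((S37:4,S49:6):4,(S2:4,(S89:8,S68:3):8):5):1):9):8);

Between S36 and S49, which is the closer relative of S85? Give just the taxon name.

S36

The MRCA of S85 and S36 subtends (((S4,S85),((S23,S54),S74)),((S20,(S61,S56)),((S51,S36),S67))) (11 taxa).
The MRCA of S85 and S49 is the root, subtending the entire tree (24 taxa).
The first is nested inside the second, so S85 shares a more recent common ancestor with S36.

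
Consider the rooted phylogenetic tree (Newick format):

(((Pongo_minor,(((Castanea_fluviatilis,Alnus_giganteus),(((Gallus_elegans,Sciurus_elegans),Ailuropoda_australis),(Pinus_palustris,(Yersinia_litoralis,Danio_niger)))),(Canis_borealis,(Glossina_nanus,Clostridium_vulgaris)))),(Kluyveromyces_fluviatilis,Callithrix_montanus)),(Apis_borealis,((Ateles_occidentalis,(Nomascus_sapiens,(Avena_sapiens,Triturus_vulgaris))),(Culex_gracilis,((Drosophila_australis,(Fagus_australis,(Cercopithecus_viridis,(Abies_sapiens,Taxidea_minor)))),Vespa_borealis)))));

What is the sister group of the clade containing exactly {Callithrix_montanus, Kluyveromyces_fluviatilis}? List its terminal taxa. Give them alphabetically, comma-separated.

Ailuropoda_australis, Alnus_giganteus, Canis_borealis, Castanea_fluviatilis, Clostridium_vulgaris, Danio_niger, Gallus_elegans, Glossina_nanus, Pinus_palustris, Pongo_minor, Sciurus_elegans, Yersinia_litoralis

The clade containing exactly {Callithrix_montanus, Kluyveromyces_fluviatilis} attaches to the tree at the node subtending ((Pongo_minor,(((Castanea_fluviatilis,Alnus_giganteus),(((Gallus_elegans,Sciurus_elegans),Ailuropoda_australis),(Pinus_palustris,(Yersinia_litoralis,Danio_niger)))),(Canis_borealis,(Glossina_nanus,Clostridium_vulgaris)))),(Kluyveromyces_fluviatilis,Callithrix_montanus)).
The other lineage descending from that same node — the sister group — is (Pongo_minor,(((Castanea_fluviatilis,Alnus_giganteus),(((Gallus_elegans,Sciurus_elegans),Ailuropoda_australis),(Pinus_palustris,(Yersinia_litoralis,Danio_niger)))),(Canis_borealis,(Glossina_nanus,Clostridium_vulgaris)))); its 12 tips in alphabetical order are the answer.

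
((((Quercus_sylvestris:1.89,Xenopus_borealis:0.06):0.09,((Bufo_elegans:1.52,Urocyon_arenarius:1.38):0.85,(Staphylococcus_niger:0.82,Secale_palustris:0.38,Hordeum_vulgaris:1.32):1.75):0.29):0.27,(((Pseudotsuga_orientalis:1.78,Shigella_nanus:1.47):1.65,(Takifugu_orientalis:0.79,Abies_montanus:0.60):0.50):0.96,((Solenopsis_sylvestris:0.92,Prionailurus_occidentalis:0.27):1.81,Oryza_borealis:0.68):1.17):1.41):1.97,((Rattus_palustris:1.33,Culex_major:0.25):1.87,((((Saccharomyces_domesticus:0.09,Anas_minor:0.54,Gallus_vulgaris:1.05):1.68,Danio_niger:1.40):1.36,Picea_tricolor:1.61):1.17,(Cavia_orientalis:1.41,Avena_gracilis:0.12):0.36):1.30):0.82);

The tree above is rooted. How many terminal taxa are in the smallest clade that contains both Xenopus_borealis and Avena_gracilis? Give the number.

The MRCA of Xenopus_borealis and Avena_gracilis is the root, so the clade is the entire tree.
That clade contains 23 terminal taxa: Abies_montanus, Anas_minor, Avena_gracilis, Bufo_elegans, Cavia_orientalis, Culex_major, Danio_niger, Gallus_vulgaris, Hordeum_vulgaris, Oryza_borealis, Picea_tricolor, Prionailurus_occidentalis, Pseudotsuga_orientalis, Quercus_sylvestris, Rattus_palustris, Saccharomyces_domesticus, Secale_palustris, Shigella_nanus, Solenopsis_sylvestris, Staphylococcus_niger, Takifugu_orientalis, Urocyon_arenarius, Xenopus_borealis.

23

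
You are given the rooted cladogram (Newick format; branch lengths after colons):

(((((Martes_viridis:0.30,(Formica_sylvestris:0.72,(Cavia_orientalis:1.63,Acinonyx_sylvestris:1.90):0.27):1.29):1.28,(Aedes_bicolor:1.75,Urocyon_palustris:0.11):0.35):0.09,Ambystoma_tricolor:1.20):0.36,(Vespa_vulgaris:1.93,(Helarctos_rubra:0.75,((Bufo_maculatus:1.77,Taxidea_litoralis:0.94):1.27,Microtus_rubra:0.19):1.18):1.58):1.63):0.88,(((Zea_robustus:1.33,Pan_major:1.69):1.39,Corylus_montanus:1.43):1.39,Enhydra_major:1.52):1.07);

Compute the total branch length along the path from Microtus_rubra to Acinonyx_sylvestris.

The path runs Microtus_rubra → … → MRCA → … → Acinonyx_sylvestris; the MRCA is the node subtending ((((Martes_viridis,(Formica_sylvestris,(Cavia_orientalis,Acinonyx_sylvestris))),(Aedes_bicolor,Urocyon_palustris)),Ambystoma_tricolor),(Vespa_vulgaris,(Helarctos_rubra,((Bufo_maculatus,Taxidea_litoralis),Microtus_rubra)))).
Branch lengths along that path: 0.19 + 1.18 + 1.58 + 1.63 + 0.36 + 0.09 + 1.28 + 1.29 + 0.27 + 1.90 = 9.77.

9.77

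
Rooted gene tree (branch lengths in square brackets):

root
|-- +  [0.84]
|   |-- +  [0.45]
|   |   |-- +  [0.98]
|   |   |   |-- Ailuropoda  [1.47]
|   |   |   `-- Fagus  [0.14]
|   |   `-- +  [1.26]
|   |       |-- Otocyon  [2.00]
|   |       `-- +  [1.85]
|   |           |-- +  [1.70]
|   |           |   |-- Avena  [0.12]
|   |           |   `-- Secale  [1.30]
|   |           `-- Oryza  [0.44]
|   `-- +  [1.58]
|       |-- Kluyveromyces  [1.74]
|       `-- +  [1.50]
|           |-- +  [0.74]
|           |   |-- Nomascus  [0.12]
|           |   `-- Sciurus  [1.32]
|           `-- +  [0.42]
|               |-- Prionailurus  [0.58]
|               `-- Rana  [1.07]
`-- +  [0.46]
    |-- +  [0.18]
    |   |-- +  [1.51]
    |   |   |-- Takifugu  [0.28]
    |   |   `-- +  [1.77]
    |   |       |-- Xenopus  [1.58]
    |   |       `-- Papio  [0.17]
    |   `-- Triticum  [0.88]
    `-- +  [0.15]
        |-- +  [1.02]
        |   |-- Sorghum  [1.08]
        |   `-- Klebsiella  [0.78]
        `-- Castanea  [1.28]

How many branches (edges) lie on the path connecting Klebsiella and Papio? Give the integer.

The MRCA of Klebsiella and Papio is the node subtending (((Takifugu,(Xenopus,Papio)),Triticum),((Sorghum,Klebsiella),Castanea)).
From Klebsiella up to that node: 3 branches. From Papio up to the same node: 4 branches. Total: 3 + 4 = 7.

7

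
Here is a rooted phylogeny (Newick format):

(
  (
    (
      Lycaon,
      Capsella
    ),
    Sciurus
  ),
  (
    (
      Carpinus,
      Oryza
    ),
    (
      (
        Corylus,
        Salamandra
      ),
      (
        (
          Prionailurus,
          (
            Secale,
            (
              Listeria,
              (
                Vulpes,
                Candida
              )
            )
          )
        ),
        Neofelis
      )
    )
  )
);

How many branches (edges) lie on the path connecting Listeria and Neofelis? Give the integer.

5

The MRCA of Listeria and Neofelis is the node subtending ((Prionailurus,(Secale,(Listeria,(Vulpes,Candida)))),Neofelis).
From Listeria up to that node: 4 branches. From Neofelis up to the same node: 1 branch. Total: 4 + 1 = 5.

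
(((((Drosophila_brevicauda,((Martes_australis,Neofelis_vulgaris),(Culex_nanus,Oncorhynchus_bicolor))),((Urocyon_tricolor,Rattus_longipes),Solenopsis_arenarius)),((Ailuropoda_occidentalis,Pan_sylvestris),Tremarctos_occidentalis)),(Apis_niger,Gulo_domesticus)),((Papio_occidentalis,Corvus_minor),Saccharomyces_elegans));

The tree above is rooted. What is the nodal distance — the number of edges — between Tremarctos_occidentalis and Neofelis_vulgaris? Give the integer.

The MRCA of Tremarctos_occidentalis and Neofelis_vulgaris is the node subtending (((Drosophila_brevicauda,((Martes_australis,Neofelis_vulgaris),(Culex_nanus,Oncorhynchus_bicolor))),((Urocyon_tricolor,Rattus_longipes),Solenopsis_arenarius)),((Ailuropoda_occidentalis,Pan_sylvestris),Tremarctos_occidentalis)).
From Tremarctos_occidentalis up to that node: 2 branches. From Neofelis_vulgaris up to the same node: 5 branches. Total: 2 + 5 = 7.

7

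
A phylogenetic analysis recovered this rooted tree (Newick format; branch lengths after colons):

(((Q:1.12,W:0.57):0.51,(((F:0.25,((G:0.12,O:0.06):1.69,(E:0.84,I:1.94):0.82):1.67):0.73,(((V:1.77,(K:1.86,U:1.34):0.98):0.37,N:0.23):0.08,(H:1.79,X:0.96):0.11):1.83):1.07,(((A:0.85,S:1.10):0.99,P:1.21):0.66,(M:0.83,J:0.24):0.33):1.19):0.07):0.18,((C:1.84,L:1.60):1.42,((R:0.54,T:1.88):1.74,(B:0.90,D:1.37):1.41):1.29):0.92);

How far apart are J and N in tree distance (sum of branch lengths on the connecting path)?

The path runs J → … → MRCA → … → N; the MRCA is the node subtending (((F,((G,O),(E,I))),(((V,(K,U)),N),(H,X))),(((A,S),P),(M,J))).
Branch lengths along that path: 0.24 + 0.33 + 1.19 + 1.07 + 1.83 + 0.08 + 0.23 = 4.97.

4.97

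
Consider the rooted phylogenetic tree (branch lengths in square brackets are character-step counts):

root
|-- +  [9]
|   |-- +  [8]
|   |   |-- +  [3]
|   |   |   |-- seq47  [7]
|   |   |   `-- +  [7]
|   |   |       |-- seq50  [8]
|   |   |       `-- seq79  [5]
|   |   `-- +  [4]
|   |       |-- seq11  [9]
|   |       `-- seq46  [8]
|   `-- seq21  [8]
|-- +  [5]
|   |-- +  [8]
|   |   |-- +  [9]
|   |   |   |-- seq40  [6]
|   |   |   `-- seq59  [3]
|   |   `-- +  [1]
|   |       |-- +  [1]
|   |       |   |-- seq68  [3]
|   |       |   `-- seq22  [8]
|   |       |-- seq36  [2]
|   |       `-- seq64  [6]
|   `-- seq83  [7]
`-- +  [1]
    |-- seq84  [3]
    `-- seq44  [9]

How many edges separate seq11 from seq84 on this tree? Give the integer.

6

The MRCA of seq11 and seq84 is the root of the tree.
From seq11 up to that node: 4 branches. From seq84 up to the same node: 2 branches. Total: 4 + 2 = 6.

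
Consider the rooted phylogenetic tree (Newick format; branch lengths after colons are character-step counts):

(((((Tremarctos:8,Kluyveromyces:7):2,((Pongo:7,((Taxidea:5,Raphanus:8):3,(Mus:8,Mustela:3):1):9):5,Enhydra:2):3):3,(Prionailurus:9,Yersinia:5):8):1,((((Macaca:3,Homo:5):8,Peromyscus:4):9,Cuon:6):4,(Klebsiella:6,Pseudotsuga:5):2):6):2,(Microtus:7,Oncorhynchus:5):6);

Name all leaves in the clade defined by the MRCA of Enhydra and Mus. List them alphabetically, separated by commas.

Enhydra, Mus, Mustela, Pongo, Raphanus, Taxidea

Tracing Enhydra: it sits inside ((Pongo,((Taxidea,Raphanus),(Mus,Mustela))),Enhydra).
Tracing Mus: it sits inside (Mus,Mustela).
The smallest clade enclosing both is ((Pongo,((Taxidea,Raphanus),(Mus,Mustela))),Enhydra); the answer is its 6 terminal taxa in alphabetical order.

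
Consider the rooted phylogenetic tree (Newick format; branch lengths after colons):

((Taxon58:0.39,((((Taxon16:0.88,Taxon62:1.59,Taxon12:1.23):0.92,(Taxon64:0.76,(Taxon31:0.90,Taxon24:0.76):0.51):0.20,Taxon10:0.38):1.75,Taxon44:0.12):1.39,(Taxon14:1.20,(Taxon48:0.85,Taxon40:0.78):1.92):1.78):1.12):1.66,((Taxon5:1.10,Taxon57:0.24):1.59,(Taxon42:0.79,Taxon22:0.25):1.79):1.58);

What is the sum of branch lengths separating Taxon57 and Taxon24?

The path runs Taxon57 → … → MRCA → … → Taxon24; the MRCA is the root of the tree.
Branch lengths along that path: 0.24 + 1.59 + 1.58 + 1.66 + 1.12 + 1.39 + 1.75 + 0.20 + 0.51 + 0.76 = 10.80.

10.80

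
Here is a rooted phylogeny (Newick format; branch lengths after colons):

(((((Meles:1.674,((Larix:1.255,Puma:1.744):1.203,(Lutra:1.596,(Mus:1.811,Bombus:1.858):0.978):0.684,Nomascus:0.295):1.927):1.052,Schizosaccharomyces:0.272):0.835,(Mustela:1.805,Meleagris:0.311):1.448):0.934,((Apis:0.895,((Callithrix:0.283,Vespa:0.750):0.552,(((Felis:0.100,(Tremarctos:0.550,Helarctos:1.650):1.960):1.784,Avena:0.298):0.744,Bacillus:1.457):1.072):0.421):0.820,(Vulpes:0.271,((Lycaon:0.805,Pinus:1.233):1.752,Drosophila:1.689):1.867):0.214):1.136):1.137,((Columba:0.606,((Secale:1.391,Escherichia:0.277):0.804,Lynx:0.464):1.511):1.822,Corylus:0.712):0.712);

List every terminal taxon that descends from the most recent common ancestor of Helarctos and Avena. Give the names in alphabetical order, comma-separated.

Avena, Felis, Helarctos, Tremarctos

Tracing Helarctos: it sits inside (Tremarctos,Helarctos).
Tracing Avena: it sits inside ((Felis,(Tremarctos,Helarctos)),Avena).
The smallest clade enclosing both is ((Felis,(Tremarctos,Helarctos)),Avena); the answer is its 4 terminal taxa in alphabetical order.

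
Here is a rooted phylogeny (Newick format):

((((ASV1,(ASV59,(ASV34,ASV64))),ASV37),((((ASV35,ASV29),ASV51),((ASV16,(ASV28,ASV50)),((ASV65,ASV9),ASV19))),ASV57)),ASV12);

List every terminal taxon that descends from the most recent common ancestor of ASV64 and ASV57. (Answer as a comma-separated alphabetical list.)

Tracing ASV64: it sits inside (ASV34,ASV64).
Tracing ASV57: it sits inside ((((ASV35,ASV29),ASV51),((ASV16,(ASV28,ASV50)),((ASV65,ASV9),ASV19))),ASV57).
The smallest clade enclosing both is (((ASV1,(ASV59,(ASV34,ASV64))),ASV37),((((ASV35,ASV29),ASV51),((ASV16,(ASV28,ASV50)),((ASV65,ASV9),ASV19))),ASV57)); the answer is its 15 terminal taxa in alphabetical order.

ASV1, ASV16, ASV19, ASV28, ASV29, ASV34, ASV35, ASV37, ASV50, ASV51, ASV57, ASV59, ASV64, ASV65, ASV9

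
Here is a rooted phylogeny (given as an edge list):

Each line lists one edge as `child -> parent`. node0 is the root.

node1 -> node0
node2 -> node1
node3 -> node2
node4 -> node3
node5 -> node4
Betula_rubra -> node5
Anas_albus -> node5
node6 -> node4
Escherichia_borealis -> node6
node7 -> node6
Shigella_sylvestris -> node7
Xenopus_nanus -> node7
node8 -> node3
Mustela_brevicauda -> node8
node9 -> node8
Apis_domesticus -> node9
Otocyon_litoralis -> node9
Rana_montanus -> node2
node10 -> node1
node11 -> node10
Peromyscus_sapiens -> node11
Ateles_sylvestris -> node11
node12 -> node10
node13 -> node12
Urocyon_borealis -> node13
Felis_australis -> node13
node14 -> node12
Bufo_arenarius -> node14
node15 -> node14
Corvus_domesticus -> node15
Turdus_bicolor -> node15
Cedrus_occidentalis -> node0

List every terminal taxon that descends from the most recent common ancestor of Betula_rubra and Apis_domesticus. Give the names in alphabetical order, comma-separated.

Tracing Betula_rubra: it sits inside (Betula_rubra,Anas_albus).
Tracing Apis_domesticus: it sits inside (Apis_domesticus,Otocyon_litoralis).
The smallest clade enclosing both is (((Betula_rubra,Anas_albus),(Escherichia_borealis,(Shigella_sylvestris,Xenopus_nanus))),(Mustela_brevicauda,(Apis_domesticus,Otocyon_litoralis))); the answer is its 8 terminal taxa in alphabetical order.

Anas_albus, Apis_domesticus, Betula_rubra, Escherichia_borealis, Mustela_brevicauda, Otocyon_litoralis, Shigella_sylvestris, Xenopus_nanus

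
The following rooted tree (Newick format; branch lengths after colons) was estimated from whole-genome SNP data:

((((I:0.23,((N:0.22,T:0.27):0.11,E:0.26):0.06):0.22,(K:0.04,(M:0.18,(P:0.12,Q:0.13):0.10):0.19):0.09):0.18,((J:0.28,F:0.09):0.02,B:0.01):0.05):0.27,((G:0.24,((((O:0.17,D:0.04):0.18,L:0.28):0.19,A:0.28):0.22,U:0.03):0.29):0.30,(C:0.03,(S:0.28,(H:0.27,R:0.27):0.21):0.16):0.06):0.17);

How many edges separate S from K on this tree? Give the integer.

8

The MRCA of S and K is the root of the tree.
From S up to that node: 4 branches. From K up to the same node: 4 branches. Total: 4 + 4 = 8.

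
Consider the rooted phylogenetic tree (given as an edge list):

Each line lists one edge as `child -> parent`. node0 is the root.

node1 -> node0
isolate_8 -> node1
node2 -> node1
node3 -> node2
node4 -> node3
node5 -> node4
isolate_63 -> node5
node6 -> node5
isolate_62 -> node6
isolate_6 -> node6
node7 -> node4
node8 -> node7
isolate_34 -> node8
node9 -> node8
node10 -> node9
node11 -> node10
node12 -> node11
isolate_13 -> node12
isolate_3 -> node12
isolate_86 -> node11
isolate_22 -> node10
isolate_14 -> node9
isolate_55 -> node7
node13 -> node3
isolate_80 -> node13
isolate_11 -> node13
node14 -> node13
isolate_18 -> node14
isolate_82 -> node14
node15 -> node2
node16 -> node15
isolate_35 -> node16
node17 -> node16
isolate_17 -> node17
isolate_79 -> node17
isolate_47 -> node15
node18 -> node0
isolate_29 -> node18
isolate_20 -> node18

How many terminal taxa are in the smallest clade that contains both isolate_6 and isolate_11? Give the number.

14

The MRCA of isolate_6 and isolate_11 is the node subtending (((isolate_63,(isolate_62,isolate_6)),((isolate_34,((((isolate_13,isolate_3),isolate_86),isolate_22),isolate_14)),isolate_55)),(isolate_80,isolate_11,(isolate_18,isolate_82))).
That clade contains 14 terminal taxa: isolate_11, isolate_13, isolate_14, isolate_18, isolate_22, isolate_3, isolate_34, isolate_55, isolate_6, isolate_62, isolate_63, isolate_80, isolate_82, isolate_86.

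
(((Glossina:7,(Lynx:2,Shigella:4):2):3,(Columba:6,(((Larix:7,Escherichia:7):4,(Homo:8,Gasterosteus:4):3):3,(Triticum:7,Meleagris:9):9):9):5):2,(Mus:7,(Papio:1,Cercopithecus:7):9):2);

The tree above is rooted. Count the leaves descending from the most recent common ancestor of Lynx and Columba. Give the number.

10

The MRCA of Lynx and Columba is the node subtending ((Glossina,(Lynx,Shigella)),(Columba,(((Larix,Escherichia),(Homo,Gasterosteus)),(Triticum,Meleagris)))).
That clade contains 10 terminal taxa: Columba, Escherichia, Gasterosteus, Glossina, Homo, Larix, Lynx, Meleagris, Shigella, Triticum.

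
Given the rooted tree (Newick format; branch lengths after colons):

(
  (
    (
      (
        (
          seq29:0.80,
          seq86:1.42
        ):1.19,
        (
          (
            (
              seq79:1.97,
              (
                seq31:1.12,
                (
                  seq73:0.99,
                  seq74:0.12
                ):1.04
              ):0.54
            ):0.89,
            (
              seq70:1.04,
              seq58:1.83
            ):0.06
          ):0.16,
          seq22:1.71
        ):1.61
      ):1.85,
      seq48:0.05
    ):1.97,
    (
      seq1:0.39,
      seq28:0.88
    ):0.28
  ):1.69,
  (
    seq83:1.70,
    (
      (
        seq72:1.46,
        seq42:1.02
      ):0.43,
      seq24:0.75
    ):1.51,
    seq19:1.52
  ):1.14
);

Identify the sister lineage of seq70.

seq58

seq70 attaches to the tree at the node subtending (seq70,seq58).
The other lineage descending from that same node — the sister group — is the single tip seq58.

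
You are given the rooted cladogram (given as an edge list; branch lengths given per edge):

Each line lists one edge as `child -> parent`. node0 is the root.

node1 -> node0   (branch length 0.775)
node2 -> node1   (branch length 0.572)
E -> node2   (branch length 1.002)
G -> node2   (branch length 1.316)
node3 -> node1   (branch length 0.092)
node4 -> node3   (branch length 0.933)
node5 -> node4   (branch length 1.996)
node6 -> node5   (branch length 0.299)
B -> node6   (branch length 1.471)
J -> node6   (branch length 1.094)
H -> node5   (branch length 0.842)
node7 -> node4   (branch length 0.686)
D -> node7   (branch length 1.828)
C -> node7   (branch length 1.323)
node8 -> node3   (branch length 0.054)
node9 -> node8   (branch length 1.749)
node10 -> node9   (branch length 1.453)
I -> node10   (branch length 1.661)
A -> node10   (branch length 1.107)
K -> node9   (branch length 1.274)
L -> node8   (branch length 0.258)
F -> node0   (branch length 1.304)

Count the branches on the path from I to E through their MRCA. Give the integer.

The MRCA of I and E is the node subtending ((E,G),((((B,J),H),(D,C)),(((I,A),K),L))).
From I up to that node: 5 branches. From E up to the same node: 2 branches. Total: 5 + 2 = 7.

7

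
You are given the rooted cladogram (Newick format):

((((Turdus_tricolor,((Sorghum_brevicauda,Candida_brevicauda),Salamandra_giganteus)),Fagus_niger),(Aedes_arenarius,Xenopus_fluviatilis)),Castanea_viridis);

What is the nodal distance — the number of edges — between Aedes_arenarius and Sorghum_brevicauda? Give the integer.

The MRCA of Aedes_arenarius and Sorghum_brevicauda is the node subtending (((Turdus_tricolor,((Sorghum_brevicauda,Candida_brevicauda),Salamandra_giganteus)),Fagus_niger),(Aedes_arenarius,Xenopus_fluviatilis)).
From Aedes_arenarius up to that node: 2 branches. From Sorghum_brevicauda up to the same node: 5 branches. Total: 2 + 5 = 7.

7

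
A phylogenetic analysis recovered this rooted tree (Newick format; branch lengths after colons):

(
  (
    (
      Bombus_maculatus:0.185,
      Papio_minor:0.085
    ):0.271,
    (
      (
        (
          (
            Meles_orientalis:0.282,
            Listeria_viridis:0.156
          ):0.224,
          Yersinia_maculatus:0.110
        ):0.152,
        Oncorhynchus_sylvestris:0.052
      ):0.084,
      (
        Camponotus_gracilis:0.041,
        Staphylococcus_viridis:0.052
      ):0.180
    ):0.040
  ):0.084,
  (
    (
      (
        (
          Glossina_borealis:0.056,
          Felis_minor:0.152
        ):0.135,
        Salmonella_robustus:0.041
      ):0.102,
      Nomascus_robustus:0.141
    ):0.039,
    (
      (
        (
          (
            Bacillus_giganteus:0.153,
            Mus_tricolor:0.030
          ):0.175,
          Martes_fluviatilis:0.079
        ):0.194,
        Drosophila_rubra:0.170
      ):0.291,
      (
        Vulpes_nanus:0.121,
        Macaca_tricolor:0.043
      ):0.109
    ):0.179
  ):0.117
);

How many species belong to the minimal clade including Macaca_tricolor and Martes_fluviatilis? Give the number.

The MRCA of Macaca_tricolor and Martes_fluviatilis is the node subtending ((((Bacillus_giganteus,Mus_tricolor),Martes_fluviatilis),Drosophila_rubra),(Vulpes_nanus,Macaca_tricolor)).
That clade contains 6 terminal taxa: Bacillus_giganteus, Drosophila_rubra, Macaca_tricolor, Martes_fluviatilis, Mus_tricolor, Vulpes_nanus.

6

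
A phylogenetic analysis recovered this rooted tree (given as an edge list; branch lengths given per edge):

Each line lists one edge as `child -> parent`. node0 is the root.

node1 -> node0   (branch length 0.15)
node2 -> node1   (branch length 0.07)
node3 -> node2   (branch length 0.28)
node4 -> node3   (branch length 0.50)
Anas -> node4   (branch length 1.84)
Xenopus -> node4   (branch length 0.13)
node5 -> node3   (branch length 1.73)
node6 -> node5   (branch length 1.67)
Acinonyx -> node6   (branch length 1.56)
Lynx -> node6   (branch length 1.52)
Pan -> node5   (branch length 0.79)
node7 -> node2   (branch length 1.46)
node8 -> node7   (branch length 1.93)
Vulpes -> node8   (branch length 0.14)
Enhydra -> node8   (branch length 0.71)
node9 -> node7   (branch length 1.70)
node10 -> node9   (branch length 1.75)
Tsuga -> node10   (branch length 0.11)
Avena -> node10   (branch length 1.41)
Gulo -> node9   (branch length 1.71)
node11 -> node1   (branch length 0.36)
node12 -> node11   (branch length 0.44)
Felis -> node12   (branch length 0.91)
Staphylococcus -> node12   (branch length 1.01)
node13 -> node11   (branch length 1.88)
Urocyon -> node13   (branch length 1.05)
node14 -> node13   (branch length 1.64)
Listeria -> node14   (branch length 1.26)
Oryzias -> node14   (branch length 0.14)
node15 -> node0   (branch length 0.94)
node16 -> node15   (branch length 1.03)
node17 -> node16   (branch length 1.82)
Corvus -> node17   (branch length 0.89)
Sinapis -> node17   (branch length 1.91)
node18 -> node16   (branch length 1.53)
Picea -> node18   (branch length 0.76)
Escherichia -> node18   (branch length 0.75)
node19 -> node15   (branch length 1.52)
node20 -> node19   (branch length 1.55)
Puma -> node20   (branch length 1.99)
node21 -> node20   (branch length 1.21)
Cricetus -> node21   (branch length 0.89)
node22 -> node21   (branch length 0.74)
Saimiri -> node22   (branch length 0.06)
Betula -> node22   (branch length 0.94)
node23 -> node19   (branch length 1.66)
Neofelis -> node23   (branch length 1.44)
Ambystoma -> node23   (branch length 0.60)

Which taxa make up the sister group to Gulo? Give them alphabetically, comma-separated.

Gulo attaches to the tree at the node subtending ((Tsuga,Avena),Gulo).
The other lineage descending from that same node — the sister group — is (Tsuga,Avena); its 2 tips in alphabetical order are the answer.

Avena, Tsuga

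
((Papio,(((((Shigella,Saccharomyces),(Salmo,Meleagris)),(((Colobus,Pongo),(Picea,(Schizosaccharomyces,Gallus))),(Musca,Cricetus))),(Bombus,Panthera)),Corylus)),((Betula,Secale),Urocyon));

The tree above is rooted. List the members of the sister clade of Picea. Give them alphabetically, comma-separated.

Picea attaches to the tree at the node subtending (Picea,(Schizosaccharomyces,Gallus)).
The other lineage descending from that same node — the sister group — is (Schizosaccharomyces,Gallus); its 2 tips in alphabetical order are the answer.

Gallus, Schizosaccharomyces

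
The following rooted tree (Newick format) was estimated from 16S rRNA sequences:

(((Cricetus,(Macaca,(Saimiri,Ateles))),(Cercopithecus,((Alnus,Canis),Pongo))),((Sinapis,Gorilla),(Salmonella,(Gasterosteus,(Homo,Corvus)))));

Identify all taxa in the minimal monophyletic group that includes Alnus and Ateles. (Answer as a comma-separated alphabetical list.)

Tracing Alnus: it sits inside (Alnus,Canis).
Tracing Ateles: it sits inside (Saimiri,Ateles).
The smallest clade enclosing both is ((Cricetus,(Macaca,(Saimiri,Ateles))),(Cercopithecus,((Alnus,Canis),Pongo))); the answer is its 8 terminal taxa in alphabetical order.

Alnus, Ateles, Canis, Cercopithecus, Cricetus, Macaca, Pongo, Saimiri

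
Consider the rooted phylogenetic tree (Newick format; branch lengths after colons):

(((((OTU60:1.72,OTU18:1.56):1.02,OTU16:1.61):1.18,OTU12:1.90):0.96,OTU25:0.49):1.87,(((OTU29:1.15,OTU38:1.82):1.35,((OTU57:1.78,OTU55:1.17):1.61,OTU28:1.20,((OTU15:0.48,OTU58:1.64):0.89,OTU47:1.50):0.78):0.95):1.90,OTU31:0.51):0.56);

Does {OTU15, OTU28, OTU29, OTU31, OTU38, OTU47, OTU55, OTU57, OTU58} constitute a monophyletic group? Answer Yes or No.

The most recent common ancestor of these taxa subtends (((OTU29,OTU38),((OTU57,OTU55),OTU28,((OTU15,OTU58),OTU47))),OTU31).
That clade has exactly 9 tips — every listed taxon and nothing else — so the group is monophyletic.

Yes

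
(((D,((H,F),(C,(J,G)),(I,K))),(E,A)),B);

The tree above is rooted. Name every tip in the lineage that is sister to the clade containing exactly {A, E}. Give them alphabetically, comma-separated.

C, D, F, G, H, I, J, K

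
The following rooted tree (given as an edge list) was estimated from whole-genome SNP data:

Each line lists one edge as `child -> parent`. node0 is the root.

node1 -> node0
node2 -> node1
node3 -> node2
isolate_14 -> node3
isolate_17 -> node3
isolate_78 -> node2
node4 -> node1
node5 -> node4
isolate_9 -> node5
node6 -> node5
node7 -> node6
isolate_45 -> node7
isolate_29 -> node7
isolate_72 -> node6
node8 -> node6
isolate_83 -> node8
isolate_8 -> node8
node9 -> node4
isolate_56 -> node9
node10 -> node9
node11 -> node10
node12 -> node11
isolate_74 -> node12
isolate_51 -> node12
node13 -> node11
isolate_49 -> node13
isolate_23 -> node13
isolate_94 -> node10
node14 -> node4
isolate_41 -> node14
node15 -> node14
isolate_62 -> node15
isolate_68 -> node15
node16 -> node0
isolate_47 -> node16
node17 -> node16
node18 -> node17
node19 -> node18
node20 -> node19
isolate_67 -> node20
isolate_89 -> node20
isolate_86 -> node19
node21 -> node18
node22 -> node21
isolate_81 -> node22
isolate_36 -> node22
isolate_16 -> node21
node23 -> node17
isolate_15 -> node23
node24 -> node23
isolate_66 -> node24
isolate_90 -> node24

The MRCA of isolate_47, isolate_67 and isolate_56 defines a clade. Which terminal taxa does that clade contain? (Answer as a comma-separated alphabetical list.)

isolate_14, isolate_15, isolate_16, isolate_17, isolate_23, isolate_29, isolate_36, isolate_41, isolate_45, isolate_47, isolate_49, isolate_51, isolate_56, isolate_62, isolate_66, isolate_67, isolate_68, isolate_72, isolate_74, isolate_78, isolate_8, isolate_81, isolate_83, isolate_86, isolate_89, isolate_9, isolate_90, isolate_94

Tracing isolate_47: it sits inside (isolate_47,((((isolate_67,isolate_89),isolate_86),((isolate_81,isolate_36),isolate_16)),(isolate_15,(isolate_66,isolate_90)))).
Tracing isolate_67: it sits inside (isolate_67,isolate_89).
Tracing isolate_56: it sits inside (isolate_56,(((isolate_74,isolate_51),(isolate_49,isolate_23)),isolate_94)).
The smallest clade enclosing all 3 is the whole tree (their MRCA is the root), so the answer is all 28 tips in alphabetical order.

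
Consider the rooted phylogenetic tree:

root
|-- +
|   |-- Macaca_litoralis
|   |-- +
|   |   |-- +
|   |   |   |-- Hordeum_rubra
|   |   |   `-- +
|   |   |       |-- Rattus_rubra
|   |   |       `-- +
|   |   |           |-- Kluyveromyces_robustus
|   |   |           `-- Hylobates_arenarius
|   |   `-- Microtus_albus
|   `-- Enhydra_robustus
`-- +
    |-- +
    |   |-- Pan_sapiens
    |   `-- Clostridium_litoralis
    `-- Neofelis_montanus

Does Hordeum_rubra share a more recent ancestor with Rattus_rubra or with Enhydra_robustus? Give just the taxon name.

Rattus_rubra

The MRCA of Hordeum_rubra and Rattus_rubra subtends (Hordeum_rubra,(Rattus_rubra,(Kluyveromyces_robustus,Hylobates_arenarius))) (4 taxa).
The MRCA of Hordeum_rubra and Enhydra_robustus subtends (Macaca_litoralis,((Hordeum_rubra,(Rattus_rubra,(Kluyveromyces_robustus,Hylobates_arenarius))),Microtus_albus),Enhydra_robustus) (7 taxa).
The first is nested inside the second, so Hordeum_rubra shares a more recent common ancestor with Rattus_rubra.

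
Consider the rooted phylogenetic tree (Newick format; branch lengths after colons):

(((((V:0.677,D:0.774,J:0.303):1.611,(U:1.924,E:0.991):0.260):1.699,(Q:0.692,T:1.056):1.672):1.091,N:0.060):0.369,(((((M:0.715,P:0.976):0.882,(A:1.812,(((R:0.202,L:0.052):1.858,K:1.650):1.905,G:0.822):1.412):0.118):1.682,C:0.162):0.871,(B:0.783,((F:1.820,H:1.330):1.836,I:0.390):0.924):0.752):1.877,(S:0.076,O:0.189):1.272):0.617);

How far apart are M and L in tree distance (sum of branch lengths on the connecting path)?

The path runs M → … → MRCA → … → L; the MRCA is the node subtending ((M,P),(A,(((R,L),K),G))).
Branch lengths along that path: 0.715 + 0.882 + 0.118 + 1.412 + 1.905 + 1.858 + 0.052 = 6.942.

6.942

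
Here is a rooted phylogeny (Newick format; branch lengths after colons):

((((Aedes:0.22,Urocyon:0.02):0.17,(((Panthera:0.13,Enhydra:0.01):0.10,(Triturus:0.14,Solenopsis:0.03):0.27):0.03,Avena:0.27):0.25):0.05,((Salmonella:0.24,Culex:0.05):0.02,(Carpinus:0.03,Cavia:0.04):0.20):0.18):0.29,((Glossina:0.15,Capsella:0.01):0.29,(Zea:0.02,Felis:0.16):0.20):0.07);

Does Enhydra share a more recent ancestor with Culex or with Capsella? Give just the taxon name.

The MRCA of Enhydra and Culex subtends (((Aedes,Urocyon),(((Panthera,Enhydra),(Triturus,Solenopsis)),Avena)),((Salmonella,Culex),(Carpinus,Cavia))) (11 taxa).
The MRCA of Enhydra and Capsella is the root, subtending the entire tree (15 taxa).
The first is nested inside the second, so Enhydra shares a more recent common ancestor with Culex.

Culex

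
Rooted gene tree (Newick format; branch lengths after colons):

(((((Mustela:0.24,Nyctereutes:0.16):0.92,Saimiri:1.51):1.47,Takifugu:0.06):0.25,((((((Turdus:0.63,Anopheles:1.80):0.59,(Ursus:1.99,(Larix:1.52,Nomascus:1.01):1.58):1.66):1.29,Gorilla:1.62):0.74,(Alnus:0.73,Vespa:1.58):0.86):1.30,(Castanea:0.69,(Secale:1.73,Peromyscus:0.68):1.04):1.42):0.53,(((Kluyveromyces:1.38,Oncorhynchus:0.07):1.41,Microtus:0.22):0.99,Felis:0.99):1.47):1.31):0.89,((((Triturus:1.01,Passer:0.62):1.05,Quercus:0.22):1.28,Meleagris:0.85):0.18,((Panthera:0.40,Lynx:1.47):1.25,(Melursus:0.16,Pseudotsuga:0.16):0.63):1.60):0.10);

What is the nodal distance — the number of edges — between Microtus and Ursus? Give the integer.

The MRCA of Microtus and Ursus is the node subtending ((((((Turdus,Anopheles),(Ursus,(Larix,Nomascus))),Gorilla),(Alnus,Vespa)),(Castanea,(Secale,Peromyscus))),(((Kluyveromyces,Oncorhynchus),Microtus),Felis)).
From Microtus up to that node: 3 branches. From Ursus up to the same node: 6 branches. Total: 3 + 6 = 9.

9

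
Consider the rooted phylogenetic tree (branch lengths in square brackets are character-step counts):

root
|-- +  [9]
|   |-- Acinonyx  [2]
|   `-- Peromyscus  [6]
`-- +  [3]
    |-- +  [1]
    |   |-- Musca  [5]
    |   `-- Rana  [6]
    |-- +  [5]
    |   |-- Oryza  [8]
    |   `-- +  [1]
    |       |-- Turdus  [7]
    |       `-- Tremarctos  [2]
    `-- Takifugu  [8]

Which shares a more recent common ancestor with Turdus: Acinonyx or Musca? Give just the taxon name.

The MRCA of Turdus and Musca subtends ((Musca,Rana),(Oryza,(Turdus,Tremarctos)),Takifugu) (6 taxa).
The MRCA of Turdus and Acinonyx is the root, subtending the entire tree (8 taxa).
The first is nested inside the second, so Turdus shares a more recent common ancestor with Musca.

Musca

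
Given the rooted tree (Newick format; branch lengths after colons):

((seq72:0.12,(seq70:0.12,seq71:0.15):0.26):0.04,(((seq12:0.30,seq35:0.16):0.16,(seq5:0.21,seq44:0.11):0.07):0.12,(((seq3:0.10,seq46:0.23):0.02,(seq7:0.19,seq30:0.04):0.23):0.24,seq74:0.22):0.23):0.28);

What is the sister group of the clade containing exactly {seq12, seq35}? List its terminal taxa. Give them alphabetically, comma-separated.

The clade containing exactly {seq12, seq35} attaches to the tree at the node subtending ((seq12,seq35),(seq5,seq44)).
The other lineage descending from that same node — the sister group — is (seq5,seq44); its 2 tips in alphabetical order are the answer.

seq44, seq5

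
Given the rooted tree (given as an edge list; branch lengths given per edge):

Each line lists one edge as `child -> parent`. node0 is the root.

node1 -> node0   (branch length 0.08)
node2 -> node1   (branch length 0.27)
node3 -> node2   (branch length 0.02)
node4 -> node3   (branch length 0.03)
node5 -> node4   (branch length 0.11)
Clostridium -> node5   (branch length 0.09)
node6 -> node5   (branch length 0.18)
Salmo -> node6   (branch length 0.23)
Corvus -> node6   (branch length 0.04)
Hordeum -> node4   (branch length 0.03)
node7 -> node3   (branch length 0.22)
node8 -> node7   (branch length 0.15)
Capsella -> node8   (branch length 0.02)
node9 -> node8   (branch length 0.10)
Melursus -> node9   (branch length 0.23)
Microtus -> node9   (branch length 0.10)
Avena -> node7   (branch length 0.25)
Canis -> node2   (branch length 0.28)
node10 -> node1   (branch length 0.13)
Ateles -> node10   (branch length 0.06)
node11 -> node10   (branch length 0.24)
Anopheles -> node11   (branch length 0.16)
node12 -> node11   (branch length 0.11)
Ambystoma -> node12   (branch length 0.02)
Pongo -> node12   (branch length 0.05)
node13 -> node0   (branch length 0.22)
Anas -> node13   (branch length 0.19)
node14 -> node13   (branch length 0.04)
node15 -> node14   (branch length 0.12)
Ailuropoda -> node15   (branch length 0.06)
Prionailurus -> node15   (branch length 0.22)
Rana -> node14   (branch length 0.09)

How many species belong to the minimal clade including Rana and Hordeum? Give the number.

17

The MRCA of Rana and Hordeum is the root, so the clade is the entire tree.
That clade contains 17 terminal taxa: Ailuropoda, Ambystoma, Anas, Anopheles, Ateles, Avena, Canis, Capsella, Clostridium, Corvus, Hordeum, Melursus, Microtus, Pongo, Prionailurus, Rana, Salmo.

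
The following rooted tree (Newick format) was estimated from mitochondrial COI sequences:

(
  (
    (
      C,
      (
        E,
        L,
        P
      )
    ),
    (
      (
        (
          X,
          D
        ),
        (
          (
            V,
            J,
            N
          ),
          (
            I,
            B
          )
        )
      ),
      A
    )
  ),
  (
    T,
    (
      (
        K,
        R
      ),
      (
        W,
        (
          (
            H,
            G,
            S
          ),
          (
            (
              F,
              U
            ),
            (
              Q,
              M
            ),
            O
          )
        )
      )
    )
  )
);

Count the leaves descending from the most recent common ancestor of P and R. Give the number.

The MRCA of P and R is the root, so the clade is the entire tree.
That clade contains 24 terminal taxa: A, B, C, D, E, F, G, H, I, J, K, L, M, N, O, P, Q, R, S, T, U, V, W, X.

24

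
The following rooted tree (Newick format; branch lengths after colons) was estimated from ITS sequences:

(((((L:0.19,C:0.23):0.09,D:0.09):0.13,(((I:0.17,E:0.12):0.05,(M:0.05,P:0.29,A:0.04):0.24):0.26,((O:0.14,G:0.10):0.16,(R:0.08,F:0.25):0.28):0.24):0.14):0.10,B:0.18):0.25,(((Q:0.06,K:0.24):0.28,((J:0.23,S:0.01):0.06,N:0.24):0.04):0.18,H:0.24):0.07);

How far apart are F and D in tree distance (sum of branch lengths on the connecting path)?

1.13

The path runs F → … → MRCA → … → D; the MRCA is the node subtending (((L,C),D),(((I,E),(M,P,A)),((O,G),(R,F)))).
Branch lengths along that path: 0.25 + 0.28 + 0.24 + 0.14 + 0.13 + 0.09 = 1.13.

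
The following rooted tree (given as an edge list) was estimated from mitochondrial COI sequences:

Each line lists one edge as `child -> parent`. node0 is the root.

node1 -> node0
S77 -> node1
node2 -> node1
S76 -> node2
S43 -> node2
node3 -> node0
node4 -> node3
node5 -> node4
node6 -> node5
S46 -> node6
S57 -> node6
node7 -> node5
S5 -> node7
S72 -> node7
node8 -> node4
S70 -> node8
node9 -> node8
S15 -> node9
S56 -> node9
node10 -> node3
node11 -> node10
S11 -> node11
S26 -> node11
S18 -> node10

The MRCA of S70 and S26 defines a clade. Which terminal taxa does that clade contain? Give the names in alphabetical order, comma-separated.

Tracing S70: it sits inside (S70,(S15,S56)).
Tracing S26: it sits inside (S11,S26).
The smallest clade enclosing both is ((((S46,S57),(S5,S72)),(S70,(S15,S56))),((S11,S26),S18)); the answer is its 10 terminal taxa in alphabetical order.

S11, S15, S18, S26, S46, S5, S56, S57, S70, S72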